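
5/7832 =5/7832 =0.00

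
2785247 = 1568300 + 1216947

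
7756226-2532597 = 5223629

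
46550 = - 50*( - 931)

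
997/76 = 13  +  9/76 = 13.12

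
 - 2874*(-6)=17244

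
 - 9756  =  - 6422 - 3334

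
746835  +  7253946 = 8000781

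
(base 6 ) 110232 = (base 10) 9164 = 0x23cc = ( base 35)7GT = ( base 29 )AQ0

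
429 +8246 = 8675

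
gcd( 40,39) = 1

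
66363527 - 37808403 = 28555124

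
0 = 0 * 16877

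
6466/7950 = 61/75 = 0.81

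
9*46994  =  422946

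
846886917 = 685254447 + 161632470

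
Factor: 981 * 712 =698472 = 2^3*3^2*89^1*109^1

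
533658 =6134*87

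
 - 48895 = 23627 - 72522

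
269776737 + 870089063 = 1139865800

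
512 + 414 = 926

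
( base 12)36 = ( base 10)42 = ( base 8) 52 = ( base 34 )18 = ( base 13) 33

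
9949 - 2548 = 7401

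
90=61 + 29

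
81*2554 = 206874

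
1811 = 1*1811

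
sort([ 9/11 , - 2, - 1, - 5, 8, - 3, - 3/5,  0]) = [ - 5, - 3 , - 2, - 1, -3/5,0,  9/11,8]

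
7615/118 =7615/118  =  64.53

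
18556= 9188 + 9368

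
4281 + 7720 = 12001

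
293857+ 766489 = 1060346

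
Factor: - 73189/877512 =  -  2^(  -  3)*3^( - 1)*36563^( - 1)*73189^1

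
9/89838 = 1/9982 = 0.00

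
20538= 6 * 3423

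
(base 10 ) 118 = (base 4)1312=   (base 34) 3G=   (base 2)1110110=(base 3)11101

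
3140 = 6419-3279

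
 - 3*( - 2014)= 6042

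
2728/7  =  2728/7 = 389.71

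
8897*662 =5889814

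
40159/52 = 772 + 15/52 = 772.29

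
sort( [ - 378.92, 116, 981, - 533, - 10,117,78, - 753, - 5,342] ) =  [ - 753, - 533, - 378.92,- 10, - 5, 78,116,117, 342 , 981] 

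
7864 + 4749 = 12613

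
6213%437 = 95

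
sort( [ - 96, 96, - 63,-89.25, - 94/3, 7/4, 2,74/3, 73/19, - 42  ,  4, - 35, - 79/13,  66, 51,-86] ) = [ - 96, - 89.25, - 86, - 63,-42,  -  35 ,  -  94/3, - 79/13, 7/4, 2,73/19,4, 74/3 , 51,66, 96 ]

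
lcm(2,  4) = 4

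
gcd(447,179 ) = 1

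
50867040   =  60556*840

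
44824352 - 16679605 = 28144747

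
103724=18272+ 85452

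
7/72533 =7/72533 = 0.00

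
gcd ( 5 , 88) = 1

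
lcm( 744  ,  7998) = 31992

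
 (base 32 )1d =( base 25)1k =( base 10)45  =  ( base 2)101101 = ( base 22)21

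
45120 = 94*480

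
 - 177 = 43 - 220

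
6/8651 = 6/8651   =  0.00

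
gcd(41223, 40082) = 7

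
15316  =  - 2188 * ( - 7 )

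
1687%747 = 193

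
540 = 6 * 90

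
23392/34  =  688 = 688.00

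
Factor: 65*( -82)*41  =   - 218530=-2^1 * 5^1*13^1*41^2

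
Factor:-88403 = -7^1*73^1*173^1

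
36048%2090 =518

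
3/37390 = 3/37390 = 0.00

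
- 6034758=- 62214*97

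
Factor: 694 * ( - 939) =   -  2^1*3^1*313^1*347^1 = - 651666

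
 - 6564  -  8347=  - 14911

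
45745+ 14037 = 59782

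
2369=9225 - 6856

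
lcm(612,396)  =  6732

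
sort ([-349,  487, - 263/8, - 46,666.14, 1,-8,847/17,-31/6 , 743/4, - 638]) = [ - 638, - 349,-46,  -  263/8, - 8, - 31/6,1, 847/17,743/4, 487,666.14 ]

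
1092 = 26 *42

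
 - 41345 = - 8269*5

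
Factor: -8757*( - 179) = 3^2*7^1*139^1*179^1 = 1567503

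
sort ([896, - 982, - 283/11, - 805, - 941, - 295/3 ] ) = [  -  982, - 941, - 805, - 295/3, - 283/11,896]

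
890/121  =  890/121 = 7.36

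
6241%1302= 1033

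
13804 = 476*29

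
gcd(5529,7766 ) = 1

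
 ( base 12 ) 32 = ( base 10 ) 38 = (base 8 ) 46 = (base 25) 1D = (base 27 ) 1B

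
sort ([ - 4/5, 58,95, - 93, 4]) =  [-93, - 4/5, 4,58, 95] 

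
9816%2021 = 1732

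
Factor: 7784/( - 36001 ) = - 8/37 = -2^3*37^( - 1)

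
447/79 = 447/79 = 5.66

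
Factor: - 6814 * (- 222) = 1512708 = 2^2*3^1*37^1 *3407^1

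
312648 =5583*56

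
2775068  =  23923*116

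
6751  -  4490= 2261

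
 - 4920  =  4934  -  9854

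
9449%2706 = 1331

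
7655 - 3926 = 3729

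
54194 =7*7742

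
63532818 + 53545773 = 117078591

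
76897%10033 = 6666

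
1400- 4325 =  -  2925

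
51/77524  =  51/77524  =  0.00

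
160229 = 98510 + 61719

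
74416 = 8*9302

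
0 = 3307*0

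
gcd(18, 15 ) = 3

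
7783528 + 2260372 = 10043900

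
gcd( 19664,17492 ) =4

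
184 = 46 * 4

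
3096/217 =14  +  58/217 = 14.27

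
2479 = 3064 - 585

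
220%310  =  220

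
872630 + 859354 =1731984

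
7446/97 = 7446/97 = 76.76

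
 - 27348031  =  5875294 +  - 33223325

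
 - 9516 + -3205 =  - 12721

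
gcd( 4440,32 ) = 8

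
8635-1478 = 7157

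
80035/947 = 84+487/947  =  84.51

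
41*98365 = 4032965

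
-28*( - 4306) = 120568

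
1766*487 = 860042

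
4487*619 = 2777453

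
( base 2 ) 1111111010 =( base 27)1AJ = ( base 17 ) 38F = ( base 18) 32A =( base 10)1018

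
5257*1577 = 8290289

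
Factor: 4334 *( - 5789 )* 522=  -13096732572 = -  2^2*3^2*7^1*11^1 * 29^1*197^1 * 827^1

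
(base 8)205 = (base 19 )70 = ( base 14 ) 97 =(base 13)A3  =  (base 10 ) 133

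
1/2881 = 1/2881  =  0.00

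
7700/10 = 770  =  770.00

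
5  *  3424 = 17120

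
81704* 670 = 54741680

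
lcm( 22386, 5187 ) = 425334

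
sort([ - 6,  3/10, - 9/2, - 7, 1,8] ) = [- 7, - 6, - 9/2,  3/10, 1,8] 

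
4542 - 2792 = 1750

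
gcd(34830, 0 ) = 34830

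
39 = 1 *39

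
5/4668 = 5/4668=0.00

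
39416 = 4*9854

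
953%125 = 78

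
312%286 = 26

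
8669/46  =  8669/46=188.46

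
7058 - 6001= 1057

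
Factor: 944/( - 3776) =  -1/4 = - 2^(- 2)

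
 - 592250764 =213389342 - 805640106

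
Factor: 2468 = 2^2*617^1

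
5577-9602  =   - 4025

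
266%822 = 266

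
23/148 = 23/148 = 0.16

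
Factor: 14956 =2^2*3739^1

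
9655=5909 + 3746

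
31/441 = 31/441 = 0.07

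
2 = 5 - 3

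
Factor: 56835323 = 23^1*2471101^1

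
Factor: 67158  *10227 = 686824866 = 2^1* 3^3*7^2*13^1*41^1*487^1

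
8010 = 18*445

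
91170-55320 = 35850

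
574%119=98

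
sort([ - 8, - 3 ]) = [ - 8, - 3]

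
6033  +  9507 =15540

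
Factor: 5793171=3^1*23^1*113^1*743^1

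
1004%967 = 37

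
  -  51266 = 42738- 94004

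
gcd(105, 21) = 21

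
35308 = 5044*7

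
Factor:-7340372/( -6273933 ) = 2^2*3^(  -  1 )*13^1* 19^( - 1)*110069^(-1)*141161^1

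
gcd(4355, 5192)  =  1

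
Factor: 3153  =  3^1*1051^1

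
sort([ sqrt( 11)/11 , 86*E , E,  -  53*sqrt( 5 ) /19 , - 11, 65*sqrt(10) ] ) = [-11, - 53*sqrt(5 ) /19, sqrt( 11 ) /11, E, 65*sqrt(10),86 * E ]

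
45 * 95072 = 4278240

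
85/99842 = 85/99842 = 0.00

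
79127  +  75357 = 154484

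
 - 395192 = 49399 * (- 8) 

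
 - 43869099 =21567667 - 65436766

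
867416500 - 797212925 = 70203575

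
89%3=2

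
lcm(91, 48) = 4368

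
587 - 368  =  219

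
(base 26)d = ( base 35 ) D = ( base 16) D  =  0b1101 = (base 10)13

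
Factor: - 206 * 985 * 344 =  - 2^4*5^1*43^1 * 103^1  *197^1 = - 69801040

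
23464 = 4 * 5866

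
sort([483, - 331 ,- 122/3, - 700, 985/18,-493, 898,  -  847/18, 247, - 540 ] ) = [ - 700, - 540,-493, - 331, - 847/18, - 122/3, 985/18,247, 483, 898 ]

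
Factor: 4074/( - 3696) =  - 2^(-3)*11^ ( - 1 ) *97^1 =-97/88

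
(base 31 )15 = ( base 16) 24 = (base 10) 36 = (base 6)100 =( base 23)1D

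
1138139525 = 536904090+601235435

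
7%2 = 1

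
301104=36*8364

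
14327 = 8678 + 5649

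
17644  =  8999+8645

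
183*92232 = 16878456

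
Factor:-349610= - 2^1*5^1*34961^1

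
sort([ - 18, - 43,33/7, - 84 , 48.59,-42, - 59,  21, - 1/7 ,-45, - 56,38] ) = [ - 84, - 59, - 56, - 45, - 43, - 42, - 18, - 1/7 , 33/7, 21, 38, 48.59 ]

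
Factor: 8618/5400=2^(- 2 )*3^ ( - 3 )*5^( - 2 )*31^1*139^1= 4309/2700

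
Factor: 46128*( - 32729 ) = - 2^4*3^1*23^1 * 31^2*1423^1 = -1509723312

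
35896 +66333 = 102229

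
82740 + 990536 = 1073276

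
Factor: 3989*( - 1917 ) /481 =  - 7646913/481 = - 3^3*13^ (  -  1 )*37^( - 1)*71^1*3989^1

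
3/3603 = 1/1201 = 0.00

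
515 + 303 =818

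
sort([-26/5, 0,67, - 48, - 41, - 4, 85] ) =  [-48, - 41, - 26/5, - 4,0,67, 85] 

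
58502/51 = 58502/51 = 1147.10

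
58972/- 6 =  - 29486/3 =- 9828.67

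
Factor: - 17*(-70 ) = 1190 =2^1*5^1*7^1*17^1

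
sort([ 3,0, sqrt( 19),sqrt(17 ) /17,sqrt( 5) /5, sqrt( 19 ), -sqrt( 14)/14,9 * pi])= [ - sqrt(14)/14 , 0,sqrt(17)/17, sqrt( 5 ) /5, 3, sqrt(  19),  sqrt(19), 9*pi]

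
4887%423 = 234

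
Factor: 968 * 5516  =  5339488 = 2^5*7^1*11^2*197^1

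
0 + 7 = 7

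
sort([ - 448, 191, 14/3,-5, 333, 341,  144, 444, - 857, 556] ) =[ - 857, -448, - 5,14/3, 144,191, 333, 341,444, 556 ]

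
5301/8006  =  5301/8006 = 0.66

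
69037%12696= 5557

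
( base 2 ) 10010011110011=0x24f3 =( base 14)3639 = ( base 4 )2103303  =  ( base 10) 9459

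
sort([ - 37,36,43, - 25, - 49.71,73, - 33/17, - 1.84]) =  [ - 49.71  , - 37, - 25, - 33/17, - 1.84,36 , 43, 73 ] 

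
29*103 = 2987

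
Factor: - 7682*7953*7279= - 444710111934 = -2^1*  3^1 *11^1* 23^1*29^1*167^1 * 241^1*251^1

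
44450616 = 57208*777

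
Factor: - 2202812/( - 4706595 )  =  2^2 * 3^( - 2)*5^(-1)* 41^(  -  1)*2551^( - 1)*550703^1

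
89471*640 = 57261440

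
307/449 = 307/449  =  0.68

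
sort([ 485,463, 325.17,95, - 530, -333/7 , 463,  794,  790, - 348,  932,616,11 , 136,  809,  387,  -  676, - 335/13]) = [ - 676,-530, - 348, - 333/7, - 335/13,11, 95,136,325.17,387, 463 , 463,485, 616,790, 794,  809, 932]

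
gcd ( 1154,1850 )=2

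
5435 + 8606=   14041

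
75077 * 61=4579697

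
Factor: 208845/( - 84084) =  - 765/308 = - 2^( - 2 ) * 3^2*5^1 * 7^( - 1 )*11^( - 1 ) * 17^1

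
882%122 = 28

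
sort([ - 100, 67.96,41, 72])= [ - 100,41 , 67.96,  72 ] 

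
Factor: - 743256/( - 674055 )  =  27528/24965 = 2^3 * 3^1*5^( - 1)*31^1*37^1*4993^ (-1)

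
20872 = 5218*4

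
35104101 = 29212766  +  5891335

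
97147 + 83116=180263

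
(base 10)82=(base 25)37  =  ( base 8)122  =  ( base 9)101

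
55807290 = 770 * 72477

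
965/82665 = 193/16533 = 0.01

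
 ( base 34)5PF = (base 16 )19F5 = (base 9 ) 10103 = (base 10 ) 6645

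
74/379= 74/379 = 0.20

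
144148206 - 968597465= -824449259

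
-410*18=  -  7380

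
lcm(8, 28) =56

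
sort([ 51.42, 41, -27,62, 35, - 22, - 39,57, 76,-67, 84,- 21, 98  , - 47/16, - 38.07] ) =[ - 67, - 39, - 38.07,-27, -22,-21,- 47/16,35, 41,51.42,57,62,  76,84,98 ] 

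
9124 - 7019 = 2105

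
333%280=53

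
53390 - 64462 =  - 11072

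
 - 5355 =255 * ( - 21 ) 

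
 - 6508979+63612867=57103888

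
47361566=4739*9994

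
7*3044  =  21308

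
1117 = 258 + 859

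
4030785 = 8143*495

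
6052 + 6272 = 12324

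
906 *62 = 56172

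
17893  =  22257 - 4364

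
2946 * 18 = 53028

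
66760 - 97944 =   -  31184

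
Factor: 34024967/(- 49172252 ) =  - 2^( - 2)*23^(  -  1 )*59^( - 1 )  *89^1 * 9059^( - 1)*382303^1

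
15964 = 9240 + 6724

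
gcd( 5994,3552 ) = 222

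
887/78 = 11 + 29/78= 11.37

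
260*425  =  110500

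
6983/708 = 9  +  611/708 = 9.86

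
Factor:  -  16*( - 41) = 2^4 * 41^1 = 656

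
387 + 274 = 661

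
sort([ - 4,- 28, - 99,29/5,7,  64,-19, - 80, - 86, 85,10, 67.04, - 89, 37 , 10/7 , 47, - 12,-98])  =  [ - 99, - 98, - 89, - 86, - 80, - 28, - 19, - 12, - 4, 10/7, 29/5,7, 10,37,47, 64, 67.04,85]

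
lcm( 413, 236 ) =1652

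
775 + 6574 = 7349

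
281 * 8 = 2248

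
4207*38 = 159866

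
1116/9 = 124 = 124.00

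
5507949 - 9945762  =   - 4437813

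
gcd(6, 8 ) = 2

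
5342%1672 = 326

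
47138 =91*518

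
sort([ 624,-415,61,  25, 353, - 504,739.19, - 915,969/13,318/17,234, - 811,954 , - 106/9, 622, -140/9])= [ - 915,-811, -504 , - 415, - 140/9,  -  106/9,  318/17,25, 61, 969/13,234,  353,622, 624,  739.19, 954]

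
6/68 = 3/34 = 0.09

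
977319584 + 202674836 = 1179994420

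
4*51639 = 206556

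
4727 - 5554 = -827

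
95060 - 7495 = 87565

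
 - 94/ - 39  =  2  +  16/39=2.41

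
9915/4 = 2478+3/4  =  2478.75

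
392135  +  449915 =842050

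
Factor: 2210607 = 3^2*7^1*35089^1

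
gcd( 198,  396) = 198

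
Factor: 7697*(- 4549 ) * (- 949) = 13^1*43^1 * 73^1*179^1 * 4549^1 = 33227956697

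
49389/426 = 16463/142 = 115.94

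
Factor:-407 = -11^1*37^1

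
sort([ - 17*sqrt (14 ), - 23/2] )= [ - 17 * sqrt(14 ),-23/2 ] 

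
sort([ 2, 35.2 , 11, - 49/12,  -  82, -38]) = [ - 82,-38,-49/12,2, 11, 35.2 ] 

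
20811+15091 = 35902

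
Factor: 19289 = 19289^1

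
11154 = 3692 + 7462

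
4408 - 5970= - 1562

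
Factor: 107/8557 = 43^( - 1 ) * 107^1*199^( - 1)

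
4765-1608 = 3157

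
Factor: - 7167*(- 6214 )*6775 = 2^1*3^1*5^2*13^1*239^1*271^1*2389^1= 301729624950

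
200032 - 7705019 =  - 7504987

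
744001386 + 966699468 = 1710700854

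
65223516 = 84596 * 771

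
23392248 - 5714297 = 17677951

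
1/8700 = 1/8700 = 0.00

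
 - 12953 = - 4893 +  - 8060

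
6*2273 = 13638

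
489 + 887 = 1376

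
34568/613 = 56 + 240/613   =  56.39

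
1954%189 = 64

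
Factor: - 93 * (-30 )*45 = 2^1*3^4* 5^2*31^1 = 125550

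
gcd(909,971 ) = 1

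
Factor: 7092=2^2*3^2*197^1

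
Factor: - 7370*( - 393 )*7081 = 2^1*3^1*5^1*11^1*67^1 * 73^1*97^1 *131^1 = 20509479210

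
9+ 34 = 43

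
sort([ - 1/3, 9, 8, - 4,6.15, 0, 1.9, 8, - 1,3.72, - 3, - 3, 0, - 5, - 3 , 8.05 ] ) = [ - 5, - 4, - 3,-3, - 3, - 1,-1/3, 0,0,1.9,3.72,6.15,8,8,8.05,9 ]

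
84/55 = 1 + 29/55 = 1.53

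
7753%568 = 369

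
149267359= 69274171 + 79993188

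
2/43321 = 2/43321 = 0.00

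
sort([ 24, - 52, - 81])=[ - 81 , - 52, 24] 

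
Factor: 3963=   3^1*1321^1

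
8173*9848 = 80487704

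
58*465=26970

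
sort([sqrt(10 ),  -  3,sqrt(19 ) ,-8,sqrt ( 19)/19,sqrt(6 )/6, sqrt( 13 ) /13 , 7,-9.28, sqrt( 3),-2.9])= [ - 9.28,-8, - 3, - 2.9, sqrt(19 )/19,sqrt( 13 )/13,sqrt( 6)/6, sqrt( 3),sqrt( 10),sqrt(19 ), 7] 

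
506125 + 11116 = 517241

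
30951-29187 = 1764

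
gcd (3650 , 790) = 10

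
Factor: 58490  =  2^1*5^1*5849^1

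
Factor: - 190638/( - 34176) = 357/64=2^( - 6 ) * 3^1*7^1 *17^1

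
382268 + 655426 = 1037694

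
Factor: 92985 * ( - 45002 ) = - 2^1*3^1 * 5^1*6199^1 * 22501^1 = -4184510970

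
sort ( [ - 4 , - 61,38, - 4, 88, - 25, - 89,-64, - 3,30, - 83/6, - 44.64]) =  [ - 89, - 64, - 61, - 44.64, - 25, - 83/6 ,-4, - 4,  -  3, 30, 38, 88] 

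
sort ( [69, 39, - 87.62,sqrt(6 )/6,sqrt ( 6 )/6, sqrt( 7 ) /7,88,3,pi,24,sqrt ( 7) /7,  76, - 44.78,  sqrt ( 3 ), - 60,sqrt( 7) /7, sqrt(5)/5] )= [ - 87.62, - 60, - 44.78,sqrt ( 7 )/7,sqrt(7 ) /7,sqrt(7 ) /7,sqrt( 6 ) /6,sqrt(6 ) /6, sqrt(5)/5,sqrt( 3),3, pi, 24, 39,  69, 76, 88]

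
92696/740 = 23174/185 = 125.26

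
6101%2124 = 1853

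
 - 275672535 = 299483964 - 575156499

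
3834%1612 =610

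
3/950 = 3/950=0.00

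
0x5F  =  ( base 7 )164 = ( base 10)95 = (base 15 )65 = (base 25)3K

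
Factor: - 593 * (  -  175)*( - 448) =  - 2^6*5^2*7^2*593^1 = - 46491200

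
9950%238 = 192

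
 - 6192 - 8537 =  -14729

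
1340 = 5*268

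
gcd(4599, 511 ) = 511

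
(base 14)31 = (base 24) 1J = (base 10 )43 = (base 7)61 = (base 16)2B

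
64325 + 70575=134900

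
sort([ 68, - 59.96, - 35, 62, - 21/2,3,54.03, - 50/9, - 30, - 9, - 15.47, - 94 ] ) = [ - 94, - 59.96, - 35, - 30, - 15.47,-21/2, - 9, - 50/9,3,54.03,62, 68]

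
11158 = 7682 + 3476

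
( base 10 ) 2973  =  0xb9d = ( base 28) 3M5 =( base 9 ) 4063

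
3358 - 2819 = 539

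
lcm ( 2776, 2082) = 8328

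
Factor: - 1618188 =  - 2^2*3^1*11^1*13^1* 23^1*41^1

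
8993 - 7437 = 1556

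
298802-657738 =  - 358936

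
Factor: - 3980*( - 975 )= 3880500 = 2^2 * 3^1*5^3*13^1*199^1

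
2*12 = 24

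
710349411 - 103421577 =606927834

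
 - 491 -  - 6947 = 6456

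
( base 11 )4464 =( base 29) 6sk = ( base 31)63J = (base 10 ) 5878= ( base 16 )16f6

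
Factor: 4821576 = 2^3*3^1*200899^1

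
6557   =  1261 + 5296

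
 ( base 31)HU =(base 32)HD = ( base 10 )557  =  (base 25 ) M7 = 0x22d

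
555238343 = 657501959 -102263616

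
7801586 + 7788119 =15589705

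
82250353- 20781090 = 61469263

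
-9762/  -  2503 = 3  +  2253/2503 =3.90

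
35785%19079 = 16706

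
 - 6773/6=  - 6773/6= - 1128.83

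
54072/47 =1150 + 22/47 = 1150.47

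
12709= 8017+4692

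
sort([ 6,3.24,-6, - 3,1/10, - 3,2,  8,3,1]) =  [ - 6, - 3, - 3,  1/10,1,2,3 , 3.24,6,8]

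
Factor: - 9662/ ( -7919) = 2^1*4831^1*7919^(  -  1)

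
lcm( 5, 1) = 5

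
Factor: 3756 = 2^2*3^1*313^1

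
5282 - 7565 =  - 2283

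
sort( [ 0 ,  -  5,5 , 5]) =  [-5  ,  0,  5, 5]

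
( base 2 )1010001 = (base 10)81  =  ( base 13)63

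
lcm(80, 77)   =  6160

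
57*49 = 2793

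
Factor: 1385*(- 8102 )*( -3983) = 2^1*5^1 *7^1*277^1*569^1*4051^1  =  44694318410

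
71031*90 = 6392790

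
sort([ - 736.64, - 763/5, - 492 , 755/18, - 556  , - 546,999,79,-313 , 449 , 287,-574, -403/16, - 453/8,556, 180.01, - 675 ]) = [ - 736.64,-675, -574, - 556, - 546, -492, - 313, - 763/5,-453/8,  -  403/16, 755/18,79,180.01,287 , 449,556,999 ]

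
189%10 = 9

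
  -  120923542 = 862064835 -982988377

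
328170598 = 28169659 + 300000939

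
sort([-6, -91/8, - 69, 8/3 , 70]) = [-69, - 91/8,-6, 8/3, 70] 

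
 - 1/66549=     -  1/66549=- 0.00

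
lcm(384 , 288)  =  1152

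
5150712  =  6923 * 744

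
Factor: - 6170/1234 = -5  =  - 5^1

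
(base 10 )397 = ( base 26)f7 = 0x18D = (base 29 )DK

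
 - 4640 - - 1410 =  - 3230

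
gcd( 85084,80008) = 4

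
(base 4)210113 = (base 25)3I2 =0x917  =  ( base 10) 2327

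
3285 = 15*219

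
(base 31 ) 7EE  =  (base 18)142B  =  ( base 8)16007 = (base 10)7175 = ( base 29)8fc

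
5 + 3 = 8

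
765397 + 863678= 1629075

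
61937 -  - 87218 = 149155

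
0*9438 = 0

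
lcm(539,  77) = 539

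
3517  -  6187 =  - 2670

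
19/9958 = 19/9958 = 0.00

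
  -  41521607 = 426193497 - 467715104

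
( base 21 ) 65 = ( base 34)3T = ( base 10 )131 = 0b10000011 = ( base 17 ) 7C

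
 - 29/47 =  - 29/47 = -0.62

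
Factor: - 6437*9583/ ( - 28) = 2^( - 2 )*37^2*41^1*157^1 = 8812253/4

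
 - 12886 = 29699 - 42585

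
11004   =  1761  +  9243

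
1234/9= 1234/9 = 137.11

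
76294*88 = 6713872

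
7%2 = 1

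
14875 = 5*2975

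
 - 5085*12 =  - 61020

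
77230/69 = 1119  +  19/69 = 1119.28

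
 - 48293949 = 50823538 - 99117487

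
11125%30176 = 11125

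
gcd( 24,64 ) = 8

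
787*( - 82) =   -  64534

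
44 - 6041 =-5997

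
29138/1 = 29138 = 29138.00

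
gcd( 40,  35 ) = 5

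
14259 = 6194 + 8065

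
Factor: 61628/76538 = 2^1*7^ ( - 1 )*  11^( - 1)*31^1  =  62/77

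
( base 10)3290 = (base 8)6332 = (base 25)56f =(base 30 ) 3JK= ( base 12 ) 1aa2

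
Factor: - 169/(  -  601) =13^2*601^( - 1 )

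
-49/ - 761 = 49/761 = 0.06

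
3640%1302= 1036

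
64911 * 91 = 5906901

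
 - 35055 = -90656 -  - 55601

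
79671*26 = 2071446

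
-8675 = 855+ - 9530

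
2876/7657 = 2876/7657 = 0.38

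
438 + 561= 999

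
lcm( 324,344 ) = 27864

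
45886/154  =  297 + 74/77 = 297.96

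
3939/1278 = 3 + 35/426 = 3.08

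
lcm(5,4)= 20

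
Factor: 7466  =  2^1*3733^1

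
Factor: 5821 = 5821^1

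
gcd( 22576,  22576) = 22576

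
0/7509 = 0 = 0.00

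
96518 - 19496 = 77022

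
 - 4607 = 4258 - 8865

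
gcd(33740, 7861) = 7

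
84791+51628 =136419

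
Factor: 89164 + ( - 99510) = -10346 =-2^1*7^1*739^1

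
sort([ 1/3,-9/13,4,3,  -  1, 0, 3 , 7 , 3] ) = [ - 1,  -  9/13, 0, 1/3,3 , 3,3, 4,7]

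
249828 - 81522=168306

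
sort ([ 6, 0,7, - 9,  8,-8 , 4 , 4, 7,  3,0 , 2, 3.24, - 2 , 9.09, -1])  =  [ - 9, - 8, - 2, - 1,0,  0, 2,3,3.24,4,4, 6, 7,7,8,  9.09]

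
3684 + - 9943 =-6259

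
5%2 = 1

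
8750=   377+8373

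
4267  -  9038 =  - 4771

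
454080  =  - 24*( - 18920) 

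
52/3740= 13/935 = 0.01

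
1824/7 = 260  +  4/7  =  260.57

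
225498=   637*354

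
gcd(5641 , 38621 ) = 1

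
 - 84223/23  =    -  3662 + 3/23 = - 3661.87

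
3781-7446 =-3665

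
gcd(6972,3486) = 3486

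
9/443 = 9/443 = 0.02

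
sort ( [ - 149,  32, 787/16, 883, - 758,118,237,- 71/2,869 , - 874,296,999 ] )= [-874 , - 758, - 149, - 71/2,32 , 787/16,118,237, 296 , 869, 883,999]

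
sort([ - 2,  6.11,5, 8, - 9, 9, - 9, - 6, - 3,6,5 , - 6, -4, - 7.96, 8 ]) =[ - 9,-9, - 7.96,  -  6, - 6, - 4, - 3, - 2,5,5, 6,6.11,  8,8, 9]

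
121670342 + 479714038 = 601384380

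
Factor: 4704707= 7^1*151^1*4451^1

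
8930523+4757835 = 13688358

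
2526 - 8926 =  - 6400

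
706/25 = 28 + 6/25 = 28.24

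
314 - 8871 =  - 8557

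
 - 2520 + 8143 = 5623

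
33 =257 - 224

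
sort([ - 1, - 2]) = [-2, - 1]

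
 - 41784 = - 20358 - 21426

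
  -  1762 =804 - 2566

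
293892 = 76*3867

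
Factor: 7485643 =11^1*47^1*14479^1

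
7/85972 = 7/85972= 0.00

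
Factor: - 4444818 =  - 2^1*3^1*7^1*105829^1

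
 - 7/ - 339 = 7/339  =  0.02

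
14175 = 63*225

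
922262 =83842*11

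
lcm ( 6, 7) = 42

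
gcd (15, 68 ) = 1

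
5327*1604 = 8544508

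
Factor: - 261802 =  - 2^1 * 223^1  *  587^1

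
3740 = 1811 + 1929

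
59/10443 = 1/177= 0.01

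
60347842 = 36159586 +24188256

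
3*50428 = 151284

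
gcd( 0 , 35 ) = 35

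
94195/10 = 18839/2 = 9419.50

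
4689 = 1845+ 2844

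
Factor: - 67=-67^1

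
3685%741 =721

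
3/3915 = 1/1305 = 0.00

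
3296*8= 26368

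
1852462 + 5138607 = 6991069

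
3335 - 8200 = -4865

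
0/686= 0=0.00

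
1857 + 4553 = 6410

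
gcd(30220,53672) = 4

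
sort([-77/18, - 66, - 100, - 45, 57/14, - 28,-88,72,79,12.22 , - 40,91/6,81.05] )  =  [ - 100, - 88, - 66,- 45  ,-40, - 28, - 77/18,57/14,12.22, 91/6,  72,79,81.05 ]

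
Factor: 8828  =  2^2*2207^1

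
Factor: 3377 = 11^1*307^1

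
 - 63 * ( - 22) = 1386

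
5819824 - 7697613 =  - 1877789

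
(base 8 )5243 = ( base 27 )3jn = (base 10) 2723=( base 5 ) 41343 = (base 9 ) 3655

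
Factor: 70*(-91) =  - 2^1*5^1*7^2*13^1 = -6370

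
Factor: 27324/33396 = 3^2*11^ (-1) = 9/11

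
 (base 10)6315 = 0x18ab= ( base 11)4821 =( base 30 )70F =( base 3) 22122220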